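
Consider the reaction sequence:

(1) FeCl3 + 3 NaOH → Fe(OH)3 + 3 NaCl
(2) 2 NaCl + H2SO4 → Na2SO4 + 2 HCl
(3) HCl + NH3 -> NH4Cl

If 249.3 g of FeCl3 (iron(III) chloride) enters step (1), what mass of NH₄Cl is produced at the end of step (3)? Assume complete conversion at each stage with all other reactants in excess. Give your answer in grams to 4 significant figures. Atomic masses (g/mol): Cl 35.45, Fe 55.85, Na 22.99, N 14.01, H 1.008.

246.7 g

M(FeCl3) = 55.85 + 3(35.45) = 162.20 g/mol.
M(NH4Cl) = 14.01 + 4(1.008) + 35.45 = 53.492 g/mol.
n(FeCl3) = 249.3 / 162.20 = 1.5370 mol.
Reaction (1): FeCl3→NaCl ratio 1:3 ⇒ n(NaCl) = 4.6110 mol.
Reaction (2): NaCl→HCl ratio 2:2 ⇒ n(HCl) = 4.6110 mol.
Reaction (3): HCl→NH4Cl ratio 1:1 ⇒ n(NH4Cl) = 4.6110 mol.
Mass of NH4Cl = 4.6110 × 53.492 = 246.65 g.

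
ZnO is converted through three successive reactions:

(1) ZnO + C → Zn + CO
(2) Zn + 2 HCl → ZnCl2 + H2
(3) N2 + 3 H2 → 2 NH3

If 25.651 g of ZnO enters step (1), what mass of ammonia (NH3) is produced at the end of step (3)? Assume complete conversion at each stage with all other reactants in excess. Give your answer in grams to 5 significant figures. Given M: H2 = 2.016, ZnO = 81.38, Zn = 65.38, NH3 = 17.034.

3.5794 g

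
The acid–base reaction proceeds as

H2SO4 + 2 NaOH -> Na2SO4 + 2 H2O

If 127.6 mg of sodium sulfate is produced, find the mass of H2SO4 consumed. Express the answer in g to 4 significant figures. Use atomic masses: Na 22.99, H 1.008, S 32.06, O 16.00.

M(Na2SO4) = 2(22.99) + 32.06 + 4(16.00) = 142.04 g/mol.
M(H2SO4) = 2(1.008) + 32.06 + 4(16.00) = 98.076 g/mol.
Convert: 127.6 mg = 0.12760 g.
n(Na2SO4) = 0.12760 g / 142.04 g/mol = 0.00089834 mol.
From the equation the Na2SO4:H2SO4 mole ratio is 1:1, so n(H2SO4) = 0.00089834 × 1/1 = 0.00089834 mol.
Mass of H2SO4 = 0.00089834 mol × 98.076 g/mol = 0.088105 g.

0.08811 g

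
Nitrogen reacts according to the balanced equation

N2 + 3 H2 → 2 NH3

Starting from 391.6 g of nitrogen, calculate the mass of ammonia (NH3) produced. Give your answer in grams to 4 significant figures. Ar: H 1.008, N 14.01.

M(N2) = 2(14.01) = 28.02 g/mol.
M(NH3) = 14.01 + 3(1.008) = 17.034 g/mol.
n(N2) = 391.60 g / 28.02 g/mol = 13.976 mol.
From the equation the N2:NH3 mole ratio is 1:2, so n(NH3) = 13.976 × 2/1 = 27.951 mol.
Mass of NH3 = 27.951 mol × 17.034 g/mol = 476.13 g.

476.1 g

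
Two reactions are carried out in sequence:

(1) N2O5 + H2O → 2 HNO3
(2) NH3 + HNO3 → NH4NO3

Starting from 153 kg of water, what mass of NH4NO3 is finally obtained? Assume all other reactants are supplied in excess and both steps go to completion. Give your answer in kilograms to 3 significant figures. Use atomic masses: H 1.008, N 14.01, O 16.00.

1360 kg

M(H2O) = 2(1.008) + 16.00 = 18.016 g/mol.
M(NH4NO3) = 2(14.01) + 4(1.008) + 3(16.00) = 80.052 g/mol.
153 kg = 153000 g.
n(H2O) = 153000 / 18.016 = 8492 mol.
Step 1 gives a 1:2 ratio of H2O to HNO3, so n(HNO3) = 16980 mol.
In step 2 the HNO3:NH4NO3 ratio is 1:1, so n(NH4NO3) = 16980 mol.
Mass of NH4NO3 = 16980 × 80.052 = 1.360 × 10^6 g = 1360 kg.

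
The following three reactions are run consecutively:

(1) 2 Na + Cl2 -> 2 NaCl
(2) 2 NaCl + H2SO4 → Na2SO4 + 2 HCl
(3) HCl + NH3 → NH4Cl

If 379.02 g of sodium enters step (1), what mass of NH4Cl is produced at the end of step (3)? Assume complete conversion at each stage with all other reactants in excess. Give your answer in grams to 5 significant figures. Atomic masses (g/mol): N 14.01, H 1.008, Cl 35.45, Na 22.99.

881.89 g

M(Na) = 22.99 g/mol.
M(NH4Cl) = 14.01 + 4(1.008) + 35.45 = 53.492 g/mol.
n(Na) = 379.02 / 22.99 = 16.4863 mol.
Reaction (1): Na→NaCl ratio 2:2 ⇒ n(NaCl) = 16.4863 mol.
Reaction (2): NaCl→HCl ratio 2:2 ⇒ n(HCl) = 16.4863 mol.
Reaction (3): HCl→NH4Cl ratio 1:1 ⇒ n(NH4Cl) = 16.4863 mol.
Mass of NH4Cl = 16.4863 × 53.492 = 881.885 g.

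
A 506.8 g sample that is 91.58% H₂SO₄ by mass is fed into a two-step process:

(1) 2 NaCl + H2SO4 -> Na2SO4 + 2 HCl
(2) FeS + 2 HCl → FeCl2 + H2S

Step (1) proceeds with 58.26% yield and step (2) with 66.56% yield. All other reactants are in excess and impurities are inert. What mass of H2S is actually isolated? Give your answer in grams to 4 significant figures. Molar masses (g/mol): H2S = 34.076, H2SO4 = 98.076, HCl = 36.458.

Pure H2SO4 = 506.8 × 0.9158 = 464.13 g.
n(H2SO4) = 464.13 / 98.076 = 4.7323 mol.
Step 1 (H2SO4:HCl = 1:2): theoretical n(HCl) = 9.4646 mol; at 58.26% yield, n(HCl) = 5.5141 mol.
Step 2 (HCl:H2S = 2:1): theoretical n(H2S) = 2.7571 mol, so theoretical mass = 2.7571 × 34.076 = 93.949 g.
At 66.56% yield, actual mass of H2S = 93.949 × 0.6656 = 62.533 g.

62.53 g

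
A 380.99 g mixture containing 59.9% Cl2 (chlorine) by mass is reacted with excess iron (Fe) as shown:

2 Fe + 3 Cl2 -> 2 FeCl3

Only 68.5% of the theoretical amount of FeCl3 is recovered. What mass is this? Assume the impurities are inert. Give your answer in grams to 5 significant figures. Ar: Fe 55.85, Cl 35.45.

238.42 g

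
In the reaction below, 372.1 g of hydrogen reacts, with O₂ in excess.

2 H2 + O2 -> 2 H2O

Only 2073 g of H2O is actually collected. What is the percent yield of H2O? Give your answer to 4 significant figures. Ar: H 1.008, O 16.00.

M(H2) = 2(1.008) = 2.016 g/mol.
M(H2O) = 2(1.008) + 16.00 = 18.016 g/mol.
n(H2) = 372.10 g / 2.016 g/mol = 184.57 mol.
From the equation the H2:H2O mole ratio is 2:2, so n(H2O) = 184.57 × 2/2 = 184.57 mol.
Mass of H2O = 184.57 mol × 18.016 g/mol = 3325.3 g.
This is the theoretical yield. Percent yield = 2073 g / 3325.3 g × 100% = 62.341%.

62.34 %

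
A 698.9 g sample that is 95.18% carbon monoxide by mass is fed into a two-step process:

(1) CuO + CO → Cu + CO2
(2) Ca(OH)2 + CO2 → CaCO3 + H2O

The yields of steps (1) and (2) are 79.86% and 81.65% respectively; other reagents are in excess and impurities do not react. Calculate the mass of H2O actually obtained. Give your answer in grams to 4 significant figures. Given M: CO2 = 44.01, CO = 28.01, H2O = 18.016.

Pure CO = 698.9 × 0.9518 = 665.21 g.
n(CO) = 665.21 / 28.01 = 23.749 mol.
Step 1 (CO:CO2 = 1:1): theoretical n(CO2) = 23.749 mol; at 79.86% yield, n(CO2) = 18.966 mol.
Step 2 (CO2:H2O = 1:1): theoretical n(H2O) = 18.966 mol, so theoretical mass = 18.966 × 18.016 = 341.69 g.
At 81.65% yield, actual mass of H2O = 341.69 × 0.8165 = 278.99 g.

279.0 g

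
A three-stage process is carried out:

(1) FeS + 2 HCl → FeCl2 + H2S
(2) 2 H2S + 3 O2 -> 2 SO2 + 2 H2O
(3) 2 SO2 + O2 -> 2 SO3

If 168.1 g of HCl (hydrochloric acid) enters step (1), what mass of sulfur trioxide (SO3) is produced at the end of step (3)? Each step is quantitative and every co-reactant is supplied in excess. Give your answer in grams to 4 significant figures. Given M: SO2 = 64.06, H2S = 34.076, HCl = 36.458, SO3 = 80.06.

184.6 g

n(HCl) = 168.1 / 36.458 = 4.6108 mol.
Reaction (1): HCl→H2S ratio 2:1 ⇒ n(H2S) = 2.3054 mol.
Reaction (2): H2S→SO2 ratio 2:2 ⇒ n(SO2) = 2.3054 mol.
Reaction (3): SO2→SO3 ratio 2:2 ⇒ n(SO3) = 2.3054 mol.
Mass of SO3 = 2.3054 × 80.06 = 184.57 g.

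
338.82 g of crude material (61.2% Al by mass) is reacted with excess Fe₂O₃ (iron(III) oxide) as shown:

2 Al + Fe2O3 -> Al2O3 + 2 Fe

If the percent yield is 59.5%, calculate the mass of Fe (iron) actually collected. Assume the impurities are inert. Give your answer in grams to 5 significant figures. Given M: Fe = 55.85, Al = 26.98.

Pure Al available = 338.82 g × 0.612 = 207.358 g.
n(Al) = 207.358 g / 26.98 g/mol = 7.68561 mol.
From the equation the Al:Fe mole ratio is 2:2, so n(Fe) = 7.68561 × 2/2 = 7.68561 mol.
Mass of Fe = 7.68561 mol × 55.85 g/mol = 429.241 g.
Actual mass collected = 429.241 g × 0.595 = 255.399 g.

255.40 g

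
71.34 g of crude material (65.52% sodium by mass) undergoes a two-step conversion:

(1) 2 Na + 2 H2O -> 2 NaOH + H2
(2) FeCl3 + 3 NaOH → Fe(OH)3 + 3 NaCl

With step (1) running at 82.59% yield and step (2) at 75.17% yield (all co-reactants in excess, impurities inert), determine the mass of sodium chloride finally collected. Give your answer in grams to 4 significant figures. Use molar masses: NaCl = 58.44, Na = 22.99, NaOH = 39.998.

Pure Na = 71.34 × 0.6552 = 46.742 g.
n(Na) = 46.742 / 22.99 = 2.0331 mol.
Step 1 (Na:NaOH = 2:2): theoretical n(NaOH) = 2.0331 mol; at 82.59% yield, n(NaOH) = 1.6792 mol.
Step 2 (NaOH:NaCl = 3:3): theoretical n(NaCl) = 1.6792 mol, so theoretical mass = 1.6792 × 58.44 = 98.131 g.
At 75.17% yield, actual mass of NaCl = 98.131 × 0.7517 = 73.765 g.

73.76 g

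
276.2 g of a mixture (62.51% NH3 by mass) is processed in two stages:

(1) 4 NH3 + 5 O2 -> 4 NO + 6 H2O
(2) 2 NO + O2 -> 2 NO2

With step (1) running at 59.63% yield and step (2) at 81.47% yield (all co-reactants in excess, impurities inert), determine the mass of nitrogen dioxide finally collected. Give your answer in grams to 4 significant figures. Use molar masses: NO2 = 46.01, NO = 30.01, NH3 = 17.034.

Pure NH3 = 276.2 × 0.6251 = 172.65 g.
n(NH3) = 172.65 / 17.034 = 10.136 mol.
Step 1 (NH3:NO = 4:4): theoretical n(NO) = 10.136 mol; at 59.63% yield, n(NO) = 6.0440 mol.
Step 2 (NO:NO2 = 2:2): theoretical n(NO2) = 6.0440 mol, so theoretical mass = 6.0440 × 46.01 = 278.08 g.
At 81.47% yield, actual mass of NO2 = 278.08 × 0.8147 = 226.55 g.

226.6 g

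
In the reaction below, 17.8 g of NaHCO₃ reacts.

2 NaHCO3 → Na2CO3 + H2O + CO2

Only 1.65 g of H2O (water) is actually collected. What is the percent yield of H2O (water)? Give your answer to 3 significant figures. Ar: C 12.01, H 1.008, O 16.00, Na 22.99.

86.4 %

M(NaHCO3) = 22.99 + 1.008 + 12.01 + 3(16.00) = 84.008 g/mol.
M(H2O) = 2(1.008) + 16.00 = 18.016 g/mol.
n(NaHCO3) = 17.80 g / 84.008 g/mol = 0.2119 mol.
From the equation the NaHCO3:H2O mole ratio is 2:1, so n(H2O) = 0.2119 × 1/2 = 0.1059 mol.
Mass of H2O = 0.1059 mol × 18.016 g/mol = 1.909 g.
This is the theoretical yield. Percent yield = 1.65 g / 1.909 g × 100% = 86.45%.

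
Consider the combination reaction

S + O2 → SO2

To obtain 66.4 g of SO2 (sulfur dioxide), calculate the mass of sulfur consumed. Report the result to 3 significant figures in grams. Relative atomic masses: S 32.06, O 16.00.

M(SO2) = 32.06 + 2(16.00) = 64.06 g/mol.
M(S) = 32.06 g/mol.
n(SO2) = 66.40 g / 64.06 g/mol = 1.037 mol.
From the equation the SO2:S mole ratio is 1:1, so n(S) = 1.037 × 1/1 = 1.037 mol.
Mass of S = 1.037 mol × 32.06 g/mol = 33.23 g.

33.2 g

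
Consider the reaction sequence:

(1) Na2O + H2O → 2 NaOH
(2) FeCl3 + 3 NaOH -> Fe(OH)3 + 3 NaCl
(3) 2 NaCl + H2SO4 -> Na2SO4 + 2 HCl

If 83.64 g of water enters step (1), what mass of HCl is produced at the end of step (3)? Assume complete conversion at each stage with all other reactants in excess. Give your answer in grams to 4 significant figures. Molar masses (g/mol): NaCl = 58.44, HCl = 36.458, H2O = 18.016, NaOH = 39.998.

338.5 g

n(H2O) = 83.64 / 18.016 = 4.6425 mol.
Reaction (1): H2O→NaOH ratio 1:2 ⇒ n(NaOH) = 9.2851 mol.
Reaction (2): NaOH→NaCl ratio 3:3 ⇒ n(NaCl) = 9.2851 mol.
Reaction (3): NaCl→HCl ratio 2:2 ⇒ n(HCl) = 9.2851 mol.
Mass of HCl = 9.2851 × 36.458 = 338.52 g.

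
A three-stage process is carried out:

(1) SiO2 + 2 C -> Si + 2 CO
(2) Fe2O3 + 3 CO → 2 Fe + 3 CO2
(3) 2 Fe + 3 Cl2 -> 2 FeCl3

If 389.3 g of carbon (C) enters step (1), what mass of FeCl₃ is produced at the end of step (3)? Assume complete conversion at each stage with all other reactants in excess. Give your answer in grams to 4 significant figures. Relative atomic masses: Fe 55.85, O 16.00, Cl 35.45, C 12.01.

3505 g

M(C) = 12.01 g/mol.
M(FeCl3) = 55.85 + 3(35.45) = 162.20 g/mol.
n(C) = 389.3 / 12.01 = 32.415 mol.
Reaction (1): C→CO ratio 2:2 ⇒ n(CO) = 32.415 mol.
Reaction (2): CO→Fe ratio 3:2 ⇒ n(Fe) = 21.610 mol.
Reaction (3): Fe→FeCl3 ratio 2:2 ⇒ n(FeCl3) = 21.610 mol.
Mass of FeCl3 = 21.610 × 162.20 = 3505.1 g.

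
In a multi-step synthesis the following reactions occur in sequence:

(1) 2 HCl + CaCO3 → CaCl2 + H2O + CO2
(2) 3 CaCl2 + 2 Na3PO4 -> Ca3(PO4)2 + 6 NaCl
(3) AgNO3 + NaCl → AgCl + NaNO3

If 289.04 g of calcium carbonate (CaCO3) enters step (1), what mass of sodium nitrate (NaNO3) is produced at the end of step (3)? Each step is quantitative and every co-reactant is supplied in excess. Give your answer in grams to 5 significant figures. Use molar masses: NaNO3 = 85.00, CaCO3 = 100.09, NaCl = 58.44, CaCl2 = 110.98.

490.93 g

n(CaCO3) = 289.04 / 100.09 = 2.88780 mol.
Reaction (1): CaCO3→CaCl2 ratio 1:1 ⇒ n(CaCl2) = 2.88780 mol.
Reaction (2): CaCl2→NaCl ratio 3:6 ⇒ n(NaCl) = 5.77560 mol.
Reaction (3): NaCl→NaNO3 ratio 1:1 ⇒ n(NaNO3) = 5.77560 mol.
Mass of NaNO3 = 5.77560 × 85.00 = 490.926 g.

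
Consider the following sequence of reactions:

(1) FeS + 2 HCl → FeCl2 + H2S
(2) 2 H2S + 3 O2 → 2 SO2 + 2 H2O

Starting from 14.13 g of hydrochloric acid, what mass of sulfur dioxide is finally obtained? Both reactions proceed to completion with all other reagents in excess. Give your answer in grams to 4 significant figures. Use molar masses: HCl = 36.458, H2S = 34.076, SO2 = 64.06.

12.41 g

n(HCl) = 14.130 / 36.458 = 0.38757 mol.
Step 1 gives a 2:1 ratio of HCl to H2S, so n(H2S) = 0.19378 mol.
In step 2 the H2S:SO2 ratio is 2:2, so n(SO2) = 0.19378 mol.
Mass of SO2 = 0.19378 × 64.06 = 12.414 g.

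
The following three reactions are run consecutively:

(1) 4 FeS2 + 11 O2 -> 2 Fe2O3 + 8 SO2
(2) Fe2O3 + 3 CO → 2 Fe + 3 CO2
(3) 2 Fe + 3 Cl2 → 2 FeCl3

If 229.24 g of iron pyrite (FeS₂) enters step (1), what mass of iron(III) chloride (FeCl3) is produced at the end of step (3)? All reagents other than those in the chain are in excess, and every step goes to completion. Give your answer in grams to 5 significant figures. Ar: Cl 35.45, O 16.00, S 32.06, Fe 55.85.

M(FeS2) = 55.85 + 2(32.06) = 119.97 g/mol.
M(FeCl3) = 55.85 + 3(35.45) = 162.20 g/mol.
n(FeS2) = 229.24 / 119.97 = 1.91081 mol.
Reaction (1): FeS2→Fe2O3 ratio 4:2 ⇒ n(Fe2O3) = 0.955406 mol.
Reaction (2): Fe2O3→Fe ratio 1:2 ⇒ n(Fe) = 1.91081 mol.
Reaction (3): Fe→FeCl3 ratio 2:2 ⇒ n(FeCl3) = 1.91081 mol.
Mass of FeCl3 = 1.91081 × 162.20 = 309.934 g.

309.93 g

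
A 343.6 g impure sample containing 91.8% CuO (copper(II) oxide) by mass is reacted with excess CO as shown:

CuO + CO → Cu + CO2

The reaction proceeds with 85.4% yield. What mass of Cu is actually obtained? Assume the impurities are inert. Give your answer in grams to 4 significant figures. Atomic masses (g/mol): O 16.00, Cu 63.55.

Pure CuO available = 343.6 g × 0.918 = 315.42 g.
M(CuO) = 63.55 + 16.00 = 79.55 g/mol.
M(Cu) = 63.55 g/mol.
n(CuO) = 315.42 g / 79.55 g/mol = 3.9651 mol.
From the equation the CuO:Cu mole ratio is 1:1, so n(Cu) = 3.9651 × 1/1 = 3.9651 mol.
Mass of Cu = 3.9651 mol × 63.55 g/mol = 251.98 g.
Actual mass collected = 251.98 g × 0.854 = 215.19 g.

215.2 g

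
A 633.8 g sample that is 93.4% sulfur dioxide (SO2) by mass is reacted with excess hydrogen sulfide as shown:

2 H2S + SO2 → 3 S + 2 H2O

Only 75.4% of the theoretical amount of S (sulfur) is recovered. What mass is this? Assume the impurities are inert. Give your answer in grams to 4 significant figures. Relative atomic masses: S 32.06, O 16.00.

670.1 g

Pure SO2 available = 633.8 g × 0.934 = 591.97 g.
M(SO2) = 32.06 + 2(16.00) = 64.06 g/mol.
M(S) = 32.06 g/mol.
n(SO2) = 591.97 g / 64.06 g/mol = 9.2409 mol.
From the equation the SO2:S mole ratio is 1:3, so n(S) = 9.2409 × 3/1 = 27.723 mol.
Mass of S = 27.723 mol × 32.06 g/mol = 888.79 g.
Actual mass collected = 888.79 g × 0.754 = 670.14 g.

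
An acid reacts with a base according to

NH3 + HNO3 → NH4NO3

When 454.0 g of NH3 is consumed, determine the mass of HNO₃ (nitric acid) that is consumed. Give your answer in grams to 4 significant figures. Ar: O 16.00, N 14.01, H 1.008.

M(NH3) = 14.01 + 3(1.008) = 17.034 g/mol.
M(HNO3) = 1.008 + 14.01 + 3(16.00) = 63.018 g/mol.
n(NH3) = 454.00 g / 17.034 g/mol = 26.653 mol.
From the equation the NH3:HNO3 mole ratio is 1:1, so n(HNO3) = 26.653 × 1/1 = 26.653 mol.
Mass of HNO3 = 26.653 mol × 63.018 g/mol = 1679.6 g.

1680 g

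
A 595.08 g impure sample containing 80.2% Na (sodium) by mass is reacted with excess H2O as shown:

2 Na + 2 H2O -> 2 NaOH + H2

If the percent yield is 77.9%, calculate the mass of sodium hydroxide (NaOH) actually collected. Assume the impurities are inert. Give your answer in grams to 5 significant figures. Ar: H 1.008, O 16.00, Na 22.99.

646.82 g

Pure Na available = 595.08 g × 0.802 = 477.254 g.
M(Na) = 22.99 g/mol.
M(NaOH) = 22.99 + 16.00 + 1.008 = 39.998 g/mol.
n(Na) = 477.254 g / 22.99 g/mol = 20.7592 mol.
From the equation the Na:NaOH mole ratio is 2:2, so n(NaOH) = 20.7592 × 2/2 = 20.7592 mol.
Mass of NaOH = 20.7592 mol × 39.998 g/mol = 830.327 g.
Actual mass collected = 830.327 g × 0.779 = 646.825 g.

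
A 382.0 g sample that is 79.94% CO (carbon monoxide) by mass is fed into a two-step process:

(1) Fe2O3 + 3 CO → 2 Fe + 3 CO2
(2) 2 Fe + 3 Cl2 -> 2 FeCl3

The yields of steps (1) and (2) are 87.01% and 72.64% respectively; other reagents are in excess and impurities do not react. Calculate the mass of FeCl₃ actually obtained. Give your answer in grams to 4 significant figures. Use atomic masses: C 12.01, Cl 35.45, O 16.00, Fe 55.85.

Pure CO = 382.0 × 0.7994 = 305.37 g.
M(CO) = 12.01 + 16.00 = 28.01 g/mol.
M(FeCl3) = 55.85 + 3(35.45) = 162.20 g/mol.
n(CO) = 305.37 / 28.01 = 10.902 mol.
Step 1 (CO:Fe = 3:2): theoretical n(Fe) = 7.2681 mol; at 87.01% yield, n(Fe) = 6.3240 mol.
Step 2 (Fe:FeCl3 = 2:2): theoretical n(FeCl3) = 6.3240 mol, so theoretical mass = 6.3240 × 162.20 = 1025.8 g.
At 72.64% yield, actual mass of FeCl3 = 1025.8 × 0.7264 = 745.11 g.

745.1 g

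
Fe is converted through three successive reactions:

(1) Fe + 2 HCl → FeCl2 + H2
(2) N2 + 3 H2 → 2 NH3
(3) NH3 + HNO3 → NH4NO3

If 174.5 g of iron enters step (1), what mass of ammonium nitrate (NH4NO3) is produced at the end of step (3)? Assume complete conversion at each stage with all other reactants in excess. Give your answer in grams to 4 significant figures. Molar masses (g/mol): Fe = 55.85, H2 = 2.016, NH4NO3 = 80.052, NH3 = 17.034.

166.7 g

n(Fe) = 174.5 / 55.85 = 3.1244 mol.
Reaction (1): Fe→H2 ratio 1:1 ⇒ n(H2) = 3.1244 mol.
Reaction (2): H2→NH3 ratio 3:2 ⇒ n(NH3) = 2.0830 mol.
Reaction (3): NH3→NH4NO3 ratio 1:1 ⇒ n(NH4NO3) = 2.0830 mol.
Mass of NH4NO3 = 2.0830 × 80.052 = 166.75 g.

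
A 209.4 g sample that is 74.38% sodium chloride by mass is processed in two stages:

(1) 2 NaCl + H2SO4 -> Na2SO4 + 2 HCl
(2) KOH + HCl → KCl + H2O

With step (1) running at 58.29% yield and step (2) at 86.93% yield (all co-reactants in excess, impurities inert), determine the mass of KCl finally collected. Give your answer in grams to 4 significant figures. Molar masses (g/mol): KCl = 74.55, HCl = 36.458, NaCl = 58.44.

100.7 g

Pure NaCl = 209.4 × 0.7438 = 155.75 g.
n(NaCl) = 155.75 / 58.44 = 2.6652 mol.
Step 1 (NaCl:HCl = 2:2): theoretical n(HCl) = 2.6652 mol; at 58.29% yield, n(HCl) = 1.5535 mol.
Step 2 (HCl:KCl = 1:1): theoretical n(KCl) = 1.5535 mol, so theoretical mass = 1.5535 × 74.55 = 115.81 g.
At 86.93% yield, actual mass of KCl = 115.81 × 0.8693 = 100.68 g.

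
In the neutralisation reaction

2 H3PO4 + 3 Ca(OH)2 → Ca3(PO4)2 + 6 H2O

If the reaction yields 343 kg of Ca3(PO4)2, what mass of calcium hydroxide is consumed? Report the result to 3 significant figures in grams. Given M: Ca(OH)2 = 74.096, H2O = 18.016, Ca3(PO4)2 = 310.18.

Convert: 343 kg = 343000 g.
n(Ca3(PO4)2) = 343000 g / 310.18 g/mol = 1106 mol.
From the equation the Ca3(PO4)2:Ca(OH)2 mole ratio is 1:3, so n(Ca(OH)2) = 1106 × 3/1 = 3317 mol.
Mass of Ca(OH)2 = 3317 mol × 74.096 g/mol = 245800 g.

246000 g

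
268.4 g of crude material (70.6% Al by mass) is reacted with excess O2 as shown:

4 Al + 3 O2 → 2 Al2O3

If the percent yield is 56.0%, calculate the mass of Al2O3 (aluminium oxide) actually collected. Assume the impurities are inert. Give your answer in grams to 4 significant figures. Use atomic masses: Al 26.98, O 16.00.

200.5 g

Pure Al available = 268.4 g × 0.706 = 189.49 g.
M(Al) = 26.98 g/mol.
M(Al2O3) = 2(26.98) + 3(16.00) = 101.96 g/mol.
n(Al) = 189.49 g / 26.98 g/mol = 7.0234 mol.
From the equation the Al:Al2O3 mole ratio is 4:2, so n(Al2O3) = 7.0234 × 2/4 = 3.5117 mol.
Mass of Al2O3 = 3.5117 mol × 101.96 g/mol = 358.05 g.
Actual mass collected = 358.05 g × 0.560 = 200.51 g.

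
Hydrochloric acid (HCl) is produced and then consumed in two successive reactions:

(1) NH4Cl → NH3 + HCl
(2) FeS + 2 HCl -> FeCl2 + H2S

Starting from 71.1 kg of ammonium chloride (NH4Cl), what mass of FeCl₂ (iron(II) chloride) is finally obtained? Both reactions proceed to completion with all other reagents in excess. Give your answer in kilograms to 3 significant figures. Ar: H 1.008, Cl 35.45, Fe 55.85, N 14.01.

84.2 kg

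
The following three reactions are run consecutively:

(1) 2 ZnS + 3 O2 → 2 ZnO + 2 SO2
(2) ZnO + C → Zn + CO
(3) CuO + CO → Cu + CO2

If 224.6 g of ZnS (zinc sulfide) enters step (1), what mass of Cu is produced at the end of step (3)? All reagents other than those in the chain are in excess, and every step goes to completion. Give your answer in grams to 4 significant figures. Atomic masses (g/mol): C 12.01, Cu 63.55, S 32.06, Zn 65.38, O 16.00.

M(ZnS) = 65.38 + 32.06 = 97.44 g/mol.
M(Cu) = 63.55 g/mol.
n(ZnS) = 224.6 / 97.44 = 2.3050 mol.
Reaction (1): ZnS→ZnO ratio 2:2 ⇒ n(ZnO) = 2.3050 mol.
Reaction (2): ZnO→CO ratio 1:1 ⇒ n(CO) = 2.3050 mol.
Reaction (3): CO→Cu ratio 1:1 ⇒ n(Cu) = 2.3050 mol.
Mass of Cu = 2.3050 × 63.55 = 146.48 g.

146.5 g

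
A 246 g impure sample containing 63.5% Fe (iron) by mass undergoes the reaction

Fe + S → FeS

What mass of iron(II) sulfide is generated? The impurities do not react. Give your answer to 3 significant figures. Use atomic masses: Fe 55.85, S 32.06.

246 g

Mass of pure Fe = 246 g × 0.635 = 156.2 g.
M(Fe) = 55.85 g/mol.
M(FeS) = 55.85 + 32.06 = 87.91 g/mol.
n(Fe) = 156.2 g / 55.85 g/mol = 2.797 mol.
From the equation the Fe:FeS mole ratio is 1:1, so n(FeS) = 2.797 × 1/1 = 2.797 mol.
Mass of FeS = 2.797 mol × 87.91 g/mol = 245.9 g.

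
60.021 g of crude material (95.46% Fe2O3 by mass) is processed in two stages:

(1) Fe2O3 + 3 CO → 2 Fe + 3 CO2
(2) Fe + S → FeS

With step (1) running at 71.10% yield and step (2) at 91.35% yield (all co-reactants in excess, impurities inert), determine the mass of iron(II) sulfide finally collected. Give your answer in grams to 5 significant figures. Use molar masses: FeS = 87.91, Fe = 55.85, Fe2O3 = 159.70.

40.970 g

Pure Fe2O3 = 60.021 × 0.9546 = 57.2960 g.
n(Fe2O3) = 57.2960 / 159.70 = 0.358773 mol.
Step 1 (Fe2O3:Fe = 1:2): theoretical n(Fe) = 0.717546 mol; at 71.10% yield, n(Fe) = 0.510175 mol.
Step 2 (Fe:FeS = 1:1): theoretical n(FeS) = 0.510175 mol, so theoretical mass = 0.510175 × 87.91 = 44.8495 g.
At 91.35% yield, actual mass of FeS = 44.8495 × 0.9135 = 40.9700 g.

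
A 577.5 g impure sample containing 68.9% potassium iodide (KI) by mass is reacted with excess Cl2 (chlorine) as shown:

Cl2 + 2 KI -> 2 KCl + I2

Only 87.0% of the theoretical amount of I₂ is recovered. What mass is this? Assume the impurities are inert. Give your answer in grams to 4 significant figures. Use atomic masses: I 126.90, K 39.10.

264.6 g

Pure KI available = 577.5 g × 0.689 = 397.90 g.
M(KI) = 39.10 + 126.90 = 166.00 g/mol.
M(I2) = 2(126.90) = 253.80 g/mol.
n(KI) = 397.90 g / 166.00 g/mol = 2.3970 mol.
From the equation the KI:I2 mole ratio is 2:1, so n(I2) = 2.3970 × 1/2 = 1.1985 mol.
Mass of I2 = 1.1985 mol × 253.80 g/mol = 304.18 g.
Actual mass collected = 304.18 g × 0.870 = 264.63 g.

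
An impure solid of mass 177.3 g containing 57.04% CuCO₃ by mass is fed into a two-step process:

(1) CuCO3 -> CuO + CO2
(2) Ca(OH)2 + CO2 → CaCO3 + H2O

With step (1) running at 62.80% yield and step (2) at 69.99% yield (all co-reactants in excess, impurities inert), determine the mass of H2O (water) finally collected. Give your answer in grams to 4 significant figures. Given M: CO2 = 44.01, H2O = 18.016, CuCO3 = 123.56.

6.481 g

Pure CuCO3 = 177.3 × 0.5704 = 101.13 g.
n(CuCO3) = 101.13 / 123.56 = 0.81848 mol.
Step 1 (CuCO3:CO2 = 1:1): theoretical n(CO2) = 0.81848 mol; at 62.80% yield, n(CO2) = 0.51401 mol.
Step 2 (CO2:H2O = 1:1): theoretical n(H2O) = 0.51401 mol, so theoretical mass = 0.51401 × 18.016 = 9.2604 g.
At 69.99% yield, actual mass of H2O = 9.2604 × 0.6999 = 6.4813 g.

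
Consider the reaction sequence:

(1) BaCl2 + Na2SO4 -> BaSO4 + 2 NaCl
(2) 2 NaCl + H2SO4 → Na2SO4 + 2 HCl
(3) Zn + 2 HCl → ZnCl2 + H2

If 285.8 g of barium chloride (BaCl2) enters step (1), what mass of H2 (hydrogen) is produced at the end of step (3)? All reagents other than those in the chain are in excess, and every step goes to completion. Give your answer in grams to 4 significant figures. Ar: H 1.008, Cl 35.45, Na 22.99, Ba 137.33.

M(BaCl2) = 137.33 + 2(35.45) = 208.23 g/mol.
M(H2) = 2(1.008) = 2.016 g/mol.
n(BaCl2) = 285.8 / 208.23 = 1.3725 mol.
Reaction (1): BaCl2→NaCl ratio 1:2 ⇒ n(NaCl) = 2.7450 mol.
Reaction (2): NaCl→HCl ratio 2:2 ⇒ n(HCl) = 2.7450 mol.
Reaction (3): HCl→H2 ratio 2:1 ⇒ n(H2) = 1.3725 mol.
Mass of H2 = 1.3725 × 2.016 = 2.7670 g.

2.767 g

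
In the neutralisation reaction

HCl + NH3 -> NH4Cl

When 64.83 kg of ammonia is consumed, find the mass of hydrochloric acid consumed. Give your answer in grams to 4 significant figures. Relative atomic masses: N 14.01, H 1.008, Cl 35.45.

M(NH3) = 14.01 + 3(1.008) = 17.034 g/mol.
M(HCl) = 1.008 + 35.45 = 36.458 g/mol.
Convert: 64.83 kg = 64830 g.
n(NH3) = 64830 g / 17.034 g/mol = 3805.9 mol.
From the equation the NH3:HCl mole ratio is 1:1, so n(HCl) = 3805.9 × 1/1 = 3805.9 mol.
Mass of HCl = 3805.9 mol × 36.458 g/mol = 138760 g.

138800 g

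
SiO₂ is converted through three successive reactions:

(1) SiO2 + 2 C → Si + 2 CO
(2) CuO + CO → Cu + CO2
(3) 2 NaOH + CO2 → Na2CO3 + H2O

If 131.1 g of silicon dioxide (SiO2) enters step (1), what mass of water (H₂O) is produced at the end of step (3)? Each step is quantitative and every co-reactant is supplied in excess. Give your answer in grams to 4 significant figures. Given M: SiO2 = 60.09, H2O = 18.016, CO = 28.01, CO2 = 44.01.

78.61 g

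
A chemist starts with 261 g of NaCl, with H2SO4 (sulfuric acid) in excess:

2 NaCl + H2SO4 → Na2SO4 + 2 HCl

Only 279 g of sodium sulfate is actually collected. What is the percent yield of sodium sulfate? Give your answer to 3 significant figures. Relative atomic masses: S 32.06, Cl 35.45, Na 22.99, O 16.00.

M(NaCl) = 22.99 + 35.45 = 58.44 g/mol.
M(Na2SO4) = 2(22.99) + 32.06 + 4(16.00) = 142.04 g/mol.
n(NaCl) = 261.0 g / 58.44 g/mol = 4.466 mol.
From the equation the NaCl:Na2SO4 mole ratio is 2:1, so n(Na2SO4) = 4.466 × 1/2 = 2.233 mol.
Mass of Na2SO4 = 2.233 mol × 142.04 g/mol = 317.2 g.
This is the theoretical yield. Percent yield = 279 g / 317.2 g × 100% = 87.96%.

88.0 %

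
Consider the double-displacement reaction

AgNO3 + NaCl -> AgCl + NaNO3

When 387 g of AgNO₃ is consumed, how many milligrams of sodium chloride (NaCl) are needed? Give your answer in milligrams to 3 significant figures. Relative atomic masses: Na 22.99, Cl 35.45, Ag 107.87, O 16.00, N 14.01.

133000 mg

M(AgNO3) = 107.87 + 14.01 + 3(16.00) = 169.88 g/mol.
M(NaCl) = 22.99 + 35.45 = 58.44 g/mol.
n(AgNO3) = 387.0 g / 169.88 g/mol = 2.278 mol.
From the equation the AgNO3:NaCl mole ratio is 1:1, so n(NaCl) = 2.278 × 1/1 = 2.278 mol.
Mass of NaCl = 2.278 mol × 58.44 g/mol = 133.1 g.
Converting to mg: 133.1 g = 133000 mg.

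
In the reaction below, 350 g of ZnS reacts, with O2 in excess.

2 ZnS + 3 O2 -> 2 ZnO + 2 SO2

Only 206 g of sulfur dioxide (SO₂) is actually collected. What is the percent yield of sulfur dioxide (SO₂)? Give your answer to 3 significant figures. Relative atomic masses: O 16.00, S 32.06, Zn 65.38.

89.5 %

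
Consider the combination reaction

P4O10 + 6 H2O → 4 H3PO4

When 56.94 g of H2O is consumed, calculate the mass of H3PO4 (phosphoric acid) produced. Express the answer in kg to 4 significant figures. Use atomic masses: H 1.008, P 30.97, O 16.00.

0.2065 kg

M(H2O) = 2(1.008) + 16.00 = 18.016 g/mol.
M(H3PO4) = 3(1.008) + 30.97 + 4(16.00) = 97.994 g/mol.
n(H2O) = 56.940 g / 18.016 g/mol = 3.1605 mol.
From the equation the H2O:H3PO4 mole ratio is 6:4, so n(H3PO4) = 3.1605 × 4/6 = 2.1070 mol.
Mass of H3PO4 = 2.1070 mol × 97.994 g/mol = 206.47 g.
Converting to kg: 206.47 g = 0.2065 kg.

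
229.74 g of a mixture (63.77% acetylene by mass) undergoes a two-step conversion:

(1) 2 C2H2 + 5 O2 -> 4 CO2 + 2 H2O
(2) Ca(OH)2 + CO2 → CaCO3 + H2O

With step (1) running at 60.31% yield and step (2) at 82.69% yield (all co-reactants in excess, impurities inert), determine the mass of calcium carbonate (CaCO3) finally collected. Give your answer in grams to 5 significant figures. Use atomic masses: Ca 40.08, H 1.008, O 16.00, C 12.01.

Pure C2H2 = 229.74 × 0.6377 = 146.505 g.
M(C2H2) = 2(12.01) + 2(1.008) = 26.036 g/mol.
M(CaCO3) = 40.08 + 12.01 + 3(16.00) = 100.09 g/mol.
n(C2H2) = 146.505 / 26.036 = 5.62702 mol.
Step 1 (C2H2:CO2 = 2:4): theoretical n(CO2) = 11.2540 mol; at 60.31% yield, n(CO2) = 6.78732 mol.
Step 2 (CO2:CaCO3 = 1:1): theoretical n(CaCO3) = 6.78732 mol, so theoretical mass = 6.78732 × 100.09 = 679.342 g.
At 82.69% yield, actual mass of CaCO3 = 679.342 × 0.8269 = 561.748 g.

561.75 g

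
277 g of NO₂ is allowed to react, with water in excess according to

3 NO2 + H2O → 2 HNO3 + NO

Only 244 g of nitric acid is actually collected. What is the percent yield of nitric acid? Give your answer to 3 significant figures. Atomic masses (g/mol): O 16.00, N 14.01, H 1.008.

96.5 %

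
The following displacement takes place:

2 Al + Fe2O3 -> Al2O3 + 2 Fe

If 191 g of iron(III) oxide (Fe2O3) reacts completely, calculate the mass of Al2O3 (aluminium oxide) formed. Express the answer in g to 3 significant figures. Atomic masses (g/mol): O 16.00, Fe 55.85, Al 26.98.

122 g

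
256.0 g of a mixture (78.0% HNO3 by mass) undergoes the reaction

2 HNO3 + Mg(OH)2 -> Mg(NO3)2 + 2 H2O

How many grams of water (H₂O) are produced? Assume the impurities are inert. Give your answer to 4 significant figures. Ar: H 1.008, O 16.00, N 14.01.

Mass of pure HNO3 = 256.0 g × 0.780 = 199.68 g.
M(HNO3) = 1.008 + 14.01 + 3(16.00) = 63.018 g/mol.
M(H2O) = 2(1.008) + 16.00 = 18.016 g/mol.
n(HNO3) = 199.68 g / 63.018 g/mol = 3.1686 mol.
From the equation the HNO3:H2O mole ratio is 2:2, so n(H2O) = 3.1686 × 2/2 = 3.1686 mol.
Mass of H2O = 3.1686 mol × 18.016 g/mol = 57.086 g.

57.09 g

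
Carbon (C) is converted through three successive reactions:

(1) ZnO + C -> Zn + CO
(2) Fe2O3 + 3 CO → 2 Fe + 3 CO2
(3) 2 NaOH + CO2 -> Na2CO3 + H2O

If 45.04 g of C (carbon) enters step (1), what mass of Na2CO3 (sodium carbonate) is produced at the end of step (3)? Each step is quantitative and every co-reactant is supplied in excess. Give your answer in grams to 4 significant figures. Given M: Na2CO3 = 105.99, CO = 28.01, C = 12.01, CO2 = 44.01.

n(C) = 45.04 / 12.01 = 3.7502 mol.
Reaction (1): C→CO ratio 1:1 ⇒ n(CO) = 3.7502 mol.
Reaction (2): CO→CO2 ratio 3:3 ⇒ n(CO2) = 3.7502 mol.
Reaction (3): CO2→Na2CO3 ratio 1:1 ⇒ n(Na2CO3) = 3.7502 mol.
Mass of Na2CO3 = 3.7502 × 105.99 = 397.48 g.

397.5 g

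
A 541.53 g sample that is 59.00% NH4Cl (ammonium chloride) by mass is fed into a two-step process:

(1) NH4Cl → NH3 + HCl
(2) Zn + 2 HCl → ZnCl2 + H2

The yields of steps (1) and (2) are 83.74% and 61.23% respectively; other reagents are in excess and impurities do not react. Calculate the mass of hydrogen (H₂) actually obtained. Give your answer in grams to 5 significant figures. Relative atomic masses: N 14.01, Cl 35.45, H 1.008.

3.0870 g

Pure NH4Cl = 541.53 × 0.5900 = 319.503 g.
M(NH4Cl) = 14.01 + 4(1.008) + 35.45 = 53.492 g/mol.
M(H2) = 2(1.008) = 2.016 g/mol.
n(NH4Cl) = 319.503 / 53.492 = 5.97291 mol.
Step 1 (NH4Cl:HCl = 1:1): theoretical n(HCl) = 5.97291 mol; at 83.74% yield, n(HCl) = 5.00171 mol.
Step 2 (HCl:H2 = 2:1): theoretical n(H2) = 2.50086 mol, so theoretical mass = 2.50086 × 2.016 = 5.04173 g.
At 61.23% yield, actual mass of H2 = 5.04173 × 0.6123 = 3.08705 g.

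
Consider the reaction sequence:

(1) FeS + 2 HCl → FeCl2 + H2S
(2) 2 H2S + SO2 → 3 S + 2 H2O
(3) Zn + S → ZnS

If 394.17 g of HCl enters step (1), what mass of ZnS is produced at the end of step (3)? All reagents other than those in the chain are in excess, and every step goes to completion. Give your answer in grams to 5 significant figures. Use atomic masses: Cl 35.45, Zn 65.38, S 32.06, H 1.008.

790.11 g

M(HCl) = 1.008 + 35.45 = 36.458 g/mol.
M(ZnS) = 65.38 + 32.06 = 97.44 g/mol.
n(HCl) = 394.17 / 36.458 = 10.8116 mol.
Reaction (1): HCl→H2S ratio 2:1 ⇒ n(H2S) = 5.40581 mol.
Reaction (2): H2S→S ratio 2:3 ⇒ n(S) = 8.10871 mol.
Reaction (3): S→ZnS ratio 1:1 ⇒ n(ZnS) = 8.10871 mol.
Mass of ZnS = 8.10871 × 97.44 = 790.113 g.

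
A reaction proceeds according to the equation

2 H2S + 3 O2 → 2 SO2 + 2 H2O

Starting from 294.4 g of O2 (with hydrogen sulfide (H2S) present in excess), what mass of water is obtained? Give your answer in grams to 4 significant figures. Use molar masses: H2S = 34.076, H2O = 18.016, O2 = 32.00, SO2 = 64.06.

110.5 g

n(O2) = 294.40 g / 32.00 g/mol = 9.2000 mol.
From the equation the O2:H2O mole ratio is 3:2, so n(H2O) = 9.2000 × 2/3 = 6.1333 mol.
Mass of H2O = 6.1333 mol × 18.016 g/mol = 110.50 g.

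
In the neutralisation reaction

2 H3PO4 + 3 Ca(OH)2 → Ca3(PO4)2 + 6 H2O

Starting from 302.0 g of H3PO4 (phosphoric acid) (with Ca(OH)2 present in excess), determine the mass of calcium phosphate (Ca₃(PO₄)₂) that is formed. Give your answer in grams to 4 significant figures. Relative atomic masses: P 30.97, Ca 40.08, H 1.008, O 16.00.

M(H3PO4) = 3(1.008) + 30.97 + 4(16.00) = 97.994 g/mol.
M(Ca3(PO4)2) = 3(40.08) + 2(30.97) + 8(16.00) = 310.18 g/mol.
n(H3PO4) = 302.00 g / 97.994 g/mol = 3.0818 mol.
From the equation the H3PO4:Ca3(PO4)2 mole ratio is 2:1, so n(Ca3(PO4)2) = 3.0818 × 1/2 = 1.5409 mol.
Mass of Ca3(PO4)2 = 1.5409 mol × 310.18 g/mol = 477.96 g.

478.0 g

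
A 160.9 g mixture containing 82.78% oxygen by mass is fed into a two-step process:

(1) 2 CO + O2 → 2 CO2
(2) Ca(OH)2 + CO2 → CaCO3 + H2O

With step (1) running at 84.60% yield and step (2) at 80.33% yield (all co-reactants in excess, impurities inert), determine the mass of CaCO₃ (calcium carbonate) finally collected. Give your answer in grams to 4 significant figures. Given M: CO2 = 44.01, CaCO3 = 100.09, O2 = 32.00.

566.2 g

Pure O2 = 160.9 × 0.8278 = 133.19 g.
n(O2) = 133.19 / 32.00 = 4.1623 mol.
Step 1 (O2:CO2 = 1:2): theoretical n(CO2) = 8.3246 mol; at 84.60% yield, n(CO2) = 7.0426 mol.
Step 2 (CO2:CaCO3 = 1:1): theoretical n(CaCO3) = 7.0426 mol, so theoretical mass = 7.0426 × 100.09 = 704.89 g.
At 80.33% yield, actual mass of CaCO3 = 704.89 × 0.8033 = 566.24 g.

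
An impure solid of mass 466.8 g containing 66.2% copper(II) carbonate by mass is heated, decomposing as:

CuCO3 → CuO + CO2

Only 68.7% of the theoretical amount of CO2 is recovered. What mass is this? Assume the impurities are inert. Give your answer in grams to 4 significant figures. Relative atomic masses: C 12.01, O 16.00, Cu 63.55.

Pure CuCO3 available = 466.8 g × 0.662 = 309.02 g.
M(CuCO3) = 63.55 + 12.01 + 3(16.00) = 123.56 g/mol.
M(CO2) = 12.01 + 2(16.00) = 44.01 g/mol.
n(CuCO3) = 309.02 g / 123.56 g/mol = 2.5010 mol.
From the equation the CuCO3:CO2 mole ratio is 1:1, so n(CO2) = 2.5010 × 1/1 = 2.5010 mol.
Mass of CO2 = 2.5010 mol × 44.01 g/mol = 110.07 g.
Actual mass collected = 110.07 g × 0.687 = 75.617 g.

75.62 g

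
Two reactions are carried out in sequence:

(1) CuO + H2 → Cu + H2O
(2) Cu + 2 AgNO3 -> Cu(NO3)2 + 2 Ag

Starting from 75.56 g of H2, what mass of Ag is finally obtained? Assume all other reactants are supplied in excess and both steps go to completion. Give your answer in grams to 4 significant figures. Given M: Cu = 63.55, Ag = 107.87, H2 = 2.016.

n(H2) = 75.560 / 2.016 = 37.480 mol.
Step 1 gives a 1:1 ratio of H2 to Cu, so n(Cu) = 37.480 mol.
In step 2 the Cu:Ag ratio is 1:2, so n(Ag) = 74.960 mol.
Mass of Ag = 74.960 × 107.87 = 8086.0 g.

8086 g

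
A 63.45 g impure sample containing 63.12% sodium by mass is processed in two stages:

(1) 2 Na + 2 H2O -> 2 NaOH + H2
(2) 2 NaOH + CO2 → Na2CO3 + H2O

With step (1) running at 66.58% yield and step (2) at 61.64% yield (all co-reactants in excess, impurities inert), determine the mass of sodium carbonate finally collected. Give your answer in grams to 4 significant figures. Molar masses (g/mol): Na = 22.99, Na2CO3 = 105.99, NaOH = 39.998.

Pure Na = 63.45 × 0.6312 = 40.050 g.
n(Na) = 40.050 / 22.99 = 1.7420 mol.
Step 1 (Na:NaOH = 2:2): theoretical n(NaOH) = 1.7420 mol; at 66.58% yield, n(NaOH) = 1.1599 mol.
Step 2 (NaOH:Na2CO3 = 2:1): theoretical n(Na2CO3) = 0.57993 mol, so theoretical mass = 0.57993 × 105.99 = 61.466 g.
At 61.64% yield, actual mass of Na2CO3 = 61.466 × 0.6164 = 37.888 g.

37.89 g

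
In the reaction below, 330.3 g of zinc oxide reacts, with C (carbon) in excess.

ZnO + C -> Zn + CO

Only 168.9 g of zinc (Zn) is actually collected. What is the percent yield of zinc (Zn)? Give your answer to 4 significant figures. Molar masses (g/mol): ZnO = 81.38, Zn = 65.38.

n(ZnO) = 330.30 g / 81.38 g/mol = 4.0587 mol.
From the equation the ZnO:Zn mole ratio is 1:1, so n(Zn) = 4.0587 × 1/1 = 4.0587 mol.
Mass of Zn = 4.0587 mol × 65.38 g/mol = 265.36 g.
This is the theoretical yield. Percent yield = 168.9 g / 265.36 g × 100% = 63.649%.

63.65 %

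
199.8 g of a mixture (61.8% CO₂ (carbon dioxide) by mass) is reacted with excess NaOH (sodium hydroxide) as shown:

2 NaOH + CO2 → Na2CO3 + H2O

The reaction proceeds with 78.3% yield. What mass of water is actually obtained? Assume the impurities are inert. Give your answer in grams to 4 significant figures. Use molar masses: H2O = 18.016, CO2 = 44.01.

39.58 g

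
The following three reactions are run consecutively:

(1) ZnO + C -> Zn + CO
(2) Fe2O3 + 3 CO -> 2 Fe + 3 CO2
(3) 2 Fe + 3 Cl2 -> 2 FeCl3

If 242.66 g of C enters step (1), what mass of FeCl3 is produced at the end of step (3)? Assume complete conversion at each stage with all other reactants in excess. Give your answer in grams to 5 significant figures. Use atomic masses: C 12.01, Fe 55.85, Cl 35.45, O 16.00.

2184.8 g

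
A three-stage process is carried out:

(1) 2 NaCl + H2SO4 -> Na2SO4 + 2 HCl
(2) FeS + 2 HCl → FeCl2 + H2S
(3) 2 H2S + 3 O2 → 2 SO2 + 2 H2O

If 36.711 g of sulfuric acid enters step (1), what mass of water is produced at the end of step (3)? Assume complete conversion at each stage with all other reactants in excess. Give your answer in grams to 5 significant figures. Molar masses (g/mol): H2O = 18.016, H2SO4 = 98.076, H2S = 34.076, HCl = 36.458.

6.7436 g

n(H2SO4) = 36.711 / 98.076 = 0.374312 mol.
Reaction (1): H2SO4→HCl ratio 1:2 ⇒ n(HCl) = 0.748624 mol.
Reaction (2): HCl→H2S ratio 2:1 ⇒ n(H2S) = 0.374312 mol.
Reaction (3): H2S→H2O ratio 2:2 ⇒ n(H2O) = 0.374312 mol.
Mass of H2O = 0.374312 × 18.016 = 6.74360 g.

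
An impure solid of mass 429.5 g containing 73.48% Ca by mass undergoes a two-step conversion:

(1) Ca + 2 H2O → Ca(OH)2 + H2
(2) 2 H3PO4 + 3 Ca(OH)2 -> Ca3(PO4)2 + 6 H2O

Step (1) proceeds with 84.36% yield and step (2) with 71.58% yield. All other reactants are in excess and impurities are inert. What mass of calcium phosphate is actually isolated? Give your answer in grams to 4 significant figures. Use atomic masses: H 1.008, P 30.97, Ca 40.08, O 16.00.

491.6 g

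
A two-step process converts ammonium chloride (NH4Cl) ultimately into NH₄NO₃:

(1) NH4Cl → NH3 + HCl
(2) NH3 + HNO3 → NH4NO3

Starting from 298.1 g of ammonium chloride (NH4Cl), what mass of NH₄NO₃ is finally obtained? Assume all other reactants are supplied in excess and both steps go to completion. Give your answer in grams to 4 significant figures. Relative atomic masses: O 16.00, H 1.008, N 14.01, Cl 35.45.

446.1 g

M(NH4Cl) = 14.01 + 4(1.008) + 35.45 = 53.492 g/mol.
M(NH4NO3) = 2(14.01) + 4(1.008) + 3(16.00) = 80.052 g/mol.
n(NH4Cl) = 298.10 / 53.492 = 5.5728 mol.
Step 1 gives a 1:1 ratio of NH4Cl to NH3, so n(NH3) = 5.5728 mol.
In step 2 the NH3:NH4NO3 ratio is 1:1, so n(NH4NO3) = 5.5728 mol.
Mass of NH4NO3 = 5.5728 × 80.052 = 446.11 g.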